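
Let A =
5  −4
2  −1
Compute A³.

tr A = 4 and det A = 3, so the characteristic polynomial is λ² − (4)λ + (3) with roots 1 and 3.
Eigenvectors give P = [[1, 2], [1, 1]] with P⁻¹ = [[−1, 2], [1, −1]], and A = P·diag(1, 3)·P⁻¹.
Then A³ = P·diag(1, 27)·P⁻¹ = [[1, 54], [1, 27]] · [[−1, 2], [1, −1]] = [[53, −52], [26, −25]].

[[53, −52], [26, −25]]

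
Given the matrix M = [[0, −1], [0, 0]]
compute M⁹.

[[0, 0], [0, 0]]

M is strictly triangular, hence nilpotent: M² = 0, so M⁹ = 0.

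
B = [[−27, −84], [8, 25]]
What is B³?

tr B = −2 and det B = −3, so the characteristic polynomial is λ² − (−2)λ + (−3) with roots 1 and −3.
Eigenvectors give P = [[−3, −7], [1, 2]] with P⁻¹ = [[2, 7], [−1, −3]], and B = P·diag(1, −3)·P⁻¹.
Then B³ = P·diag(1, −27)·P⁻¹ = [[−3, 189], [1, −54]] · [[2, 7], [−1, −3]] = [[−195, −588], [56, 169]].

[[−195, −588], [56, 169]]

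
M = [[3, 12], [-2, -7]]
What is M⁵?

[[483, 1452], [-242, -727]]

tr M = -4 and det M = 3, so the characteristic polynomial is λ² − (-4)λ + (3) with roots -3 and -1.
Eigenvectors give P = [[-2, -3], [1, 1]] with P⁻¹ = [[1, 3], [-1, -2]], and M = P·diag(-3, -1)·P⁻¹.
Then M⁵ = P·diag(-243, -1)·P⁻¹ = [[486, 3], [-243, -1]] · [[1, 3], [-1, -2]] = [[483, 1452], [-242, -727]].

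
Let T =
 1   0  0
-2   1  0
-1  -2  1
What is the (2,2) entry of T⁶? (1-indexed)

1

T = I + N where N = [[0, 0, 0], [-2, 0, 0], [-1, -2, 0]] is strictly lower-triangular, so N³ = 0.
(I + N)⁶ = I + 6·N + 15·N² = [[1, 0, 0], [-12, 1, 0], [54, -12, 1]].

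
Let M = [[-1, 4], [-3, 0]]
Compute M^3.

[[23, -44], [33, 12]]

M^2 = [[-11, -4], [3, -12]]
M^3 = [[23, -44], [33, 12]]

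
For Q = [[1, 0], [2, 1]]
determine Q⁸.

Q = I + N where N = [[0, 0], [2, 0]] is strictly lower-triangular, so N² = 0.
(I + N)⁸ = I + 8·N = [[1, 0], [16, 1]].

[[1, 0], [16, 1]]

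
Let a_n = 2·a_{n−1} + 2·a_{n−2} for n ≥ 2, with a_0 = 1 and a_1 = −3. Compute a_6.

−272

With companion matrix B = [[2, 2], [1, 0]], [a_n, a_{n−1}]ᵀ = B·[a_{n−1}, a_{n−2}]ᵀ, so [a_6, a_5]ᵀ = B⁵·[a_1, a_0]ᵀ.
B⁵ = [[120, 88], [44, 32]], giving [a_6, a_5]ᵀ = [[−272], [−100]].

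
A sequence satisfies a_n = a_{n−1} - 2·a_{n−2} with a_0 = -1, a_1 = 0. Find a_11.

With companion matrix B = [[1, -2], [1, 0]], [a_n, a_{n−1}]ᵀ = B·[a_{n−1}, a_{n−2}]ᵀ, so [a_11, a_10]ᵀ = B¹⁰·[a_1, a_0]ᵀ.
B¹⁰ = [[23, 22], [-11, 34]], giving [a_11, a_10]ᵀ = [[-22], [-34]].

-22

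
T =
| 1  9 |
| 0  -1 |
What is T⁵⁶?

[[1, 0], [0, 1]]

T² = I (check: tr T = 0 and det T = -1), so T⁵⁶ = I since 56 is even.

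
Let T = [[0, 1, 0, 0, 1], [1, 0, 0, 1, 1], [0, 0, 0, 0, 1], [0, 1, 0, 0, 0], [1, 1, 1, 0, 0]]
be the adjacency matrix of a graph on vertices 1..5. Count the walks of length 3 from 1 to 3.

1

The number of length-3 walks from vertex 1 to vertex 3 is entry (1,3) of T^3, where T is the adjacency matrix.
T^2 = [[2, 1, 1, 1, 1], [1, 3, 1, 0, 1], [1, 1, 1, 0, 0], [1, 0, 0, 1, 1], [1, 1, 0, 1, 3]]
T^3 = [[2, 4, 1, 1, 4], [4, 2, 1, 3, 5], [1, 1, 0, 1, 3], [1, 3, 1, 0, 1], [4, 5, 3, 1, 2]]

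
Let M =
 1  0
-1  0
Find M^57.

[[1, 0], [-1, 0]]

M² = M (a projection; rank 1, trace 1), so M^57 = M.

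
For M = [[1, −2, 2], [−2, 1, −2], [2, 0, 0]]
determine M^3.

[[29, −22, 26], [−30, 21, −26], [18, −8, 12]]

M^2 = [[9, −4, 6], [−8, 5, −6], [2, −4, 4]]
M^3 = [[29, −22, 26], [−30, 21, −26], [18, −8, 12]]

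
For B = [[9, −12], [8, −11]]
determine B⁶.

tr B = −2 and det B = −3, so the characteristic polynomial is λ² − (−2)λ + (−3) with roots −3 and 1.
Eigenvectors give P = [[−1, 3], [−1, 2]] with P⁻¹ = [[2, −3], [1, −1]], and B = P·diag(−3, 1)·P⁻¹.
Then B⁶ = P·diag(729, 1)·P⁻¹ = [[−729, 3], [−729, 2]] · [[2, −3], [1, −1]] = [[−1455, 2184], [−1456, 2185]].

[[−1455, 2184], [−1456, 2185]]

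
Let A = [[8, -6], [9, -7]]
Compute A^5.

[[98, -66], [99, -67]]

tr A = 1 and det A = -2, so the characteristic polynomial is λ² − (1)λ + (-2) with roots -1 and 2.
Eigenvectors give P = [[2, -1], [3, -1]] with P⁻¹ = [[-1, 1], [-3, 2]], and A = P·diag(-1, 2)·P⁻¹.
Then A^5 = P·diag(-1, 32)·P⁻¹ = [[-2, -32], [-3, -32]] · [[-1, 1], [-3, 2]] = [[98, -66], [99, -67]].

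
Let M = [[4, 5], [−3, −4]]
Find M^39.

M² = I (check: tr M = 0 and det M = −1), so M^39 = M since 39 is odd.

[[4, 5], [−3, −4]]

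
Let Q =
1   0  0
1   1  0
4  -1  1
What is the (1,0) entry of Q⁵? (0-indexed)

5

Q = I + N where N = [[0, 0, 0], [1, 0, 0], [4, -1, 0]] is strictly lower-triangular, so N³ = 0.
(I + N)⁵ = I + 5·N + 10·N² = [[1, 0, 0], [5, 1, 0], [10, -5, 1]].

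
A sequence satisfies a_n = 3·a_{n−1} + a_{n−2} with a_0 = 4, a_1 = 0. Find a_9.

With companion matrix C = [[3, 1], [1, 0]], [a_n, a_{n−1}]ᵀ = C·[a_{n−1}, a_{n−2}]ᵀ, so [a_9, a_8]ᵀ = C⁸·[a_1, a_0]ᵀ.
C⁸ = [[12970, 3927], [3927, 1189]], giving [a_9, a_8]ᵀ = [[15708], [4756]].

15708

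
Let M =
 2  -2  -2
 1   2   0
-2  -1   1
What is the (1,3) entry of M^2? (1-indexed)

-6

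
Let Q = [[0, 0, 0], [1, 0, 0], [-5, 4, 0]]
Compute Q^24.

[[0, 0, 0], [0, 0, 0], [0, 0, 0]]

Q is strictly triangular, hence nilpotent: Q^3 = 0, so Q^24 = 0.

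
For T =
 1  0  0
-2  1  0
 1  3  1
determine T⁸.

T = I + N where N = [[0, 0, 0], [-2, 0, 0], [1, 3, 0]] is strictly lower-triangular, so N³ = 0.
(I + N)⁸ = I + 8·N + 28·N² = [[1, 0, 0], [-16, 1, 0], [-160, 24, 1]].

[[1, 0, 0], [-16, 1, 0], [-160, 24, 1]]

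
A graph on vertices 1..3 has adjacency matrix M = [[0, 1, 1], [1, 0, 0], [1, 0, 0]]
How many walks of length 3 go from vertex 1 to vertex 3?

2

The number of length-3 walks from vertex 1 to vertex 3 is entry (1,3) of M³, where M is the adjacency matrix.
M² = [[2, 0, 0], [0, 1, 1], [0, 1, 1]]
M³ = [[0, 2, 2], [2, 0, 0], [2, 0, 0]]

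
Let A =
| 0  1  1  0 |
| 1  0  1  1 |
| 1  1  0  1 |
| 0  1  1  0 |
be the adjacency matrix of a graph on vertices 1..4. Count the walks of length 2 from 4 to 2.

1

The number of length-2 walks from vertex 4 to vertex 2 is entry (4,2) of A², where A is the adjacency matrix.
A² = [[2, 1, 1, 2], [1, 3, 2, 1], [1, 2, 3, 1], [2, 1, 1, 2]]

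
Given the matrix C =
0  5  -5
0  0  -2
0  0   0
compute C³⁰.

C is strictly triangular, hence nilpotent: C³ = 0, so C³⁰ = 0.

[[0, 0, 0], [0, 0, 0], [0, 0, 0]]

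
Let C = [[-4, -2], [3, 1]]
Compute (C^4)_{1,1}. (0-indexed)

tr C = -3 and det C = 2, so the characteristic polynomial is λ² − (-3)λ + (2) with roots -1 and -2.
Eigenvectors give P = [[2, -1], [-3, 1]] with P⁻¹ = [[-1, -1], [-3, -2]], and C = P·diag(-1, -2)·P⁻¹.
Then C^4 = P·diag(1, 16)·P⁻¹ = [[2, -16], [-3, 16]] · [[-1, -1], [-3, -2]] = [[46, 30], [-45, -29]].

-29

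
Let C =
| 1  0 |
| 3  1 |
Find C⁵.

C = I + N where N = [[0, 0], [3, 0]] is strictly lower-triangular, so N² = 0.
(I + N)⁵ = I + 5·N = [[1, 0], [15, 1]].

[[1, 0], [15, 1]]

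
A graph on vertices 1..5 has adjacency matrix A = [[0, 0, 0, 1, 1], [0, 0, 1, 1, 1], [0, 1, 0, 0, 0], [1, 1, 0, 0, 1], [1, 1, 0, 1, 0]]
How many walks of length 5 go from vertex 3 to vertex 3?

2

The number of length-5 walks from vertex 3 to vertex 3 is entry (3,3) of A^5, where A is the adjacency matrix.
A^2 = [[2, 2, 0, 1, 1], [2, 3, 0, 1, 1], [0, 0, 1, 1, 1], [1, 1, 1, 3, 2], [1, 1, 1, 2, 3]]
A^3 = [[2, 2, 2, 5, 5], [2, 2, 3, 6, 6], [2, 3, 0, 1, 1], [5, 6, 1, 4, 5], [5, 6, 1, 5, 4]]
A^4 = [[10, 12, 2, 9, 9], [12, 15, 2, 10, 10], [2, 2, 3, 6, 6], [9, 10, 6, 16, 15], [9, 10, 6, 15, 16]]
A^5 = [[18, 20, 12, 31, 31], [20, 22, 15, 37, 37], [12, 15, 2, 10, 10], [31, 37, 10, 34, 35], [31, 37, 10, 35, 34]]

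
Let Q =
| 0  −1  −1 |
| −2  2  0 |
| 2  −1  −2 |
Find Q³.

[[6, −4, −4], [−8, 14, 0], [8, −4, −2]]

Q² = [[0, −1, 2], [−4, 6, 2], [−2, −2, 2]]
Q³ = [[6, −4, −4], [−8, 14, 0], [8, −4, −2]]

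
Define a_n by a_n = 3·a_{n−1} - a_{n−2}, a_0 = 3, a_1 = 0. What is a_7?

With companion matrix B = [[3, -1], [1, 0]], [a_n, a_{n−1}]ᵀ = B·[a_{n−1}, a_{n−2}]ᵀ, so [a_7, a_6]ᵀ = B^6·[a_1, a_0]ᵀ.
B^6 = [[377, -144], [144, -55]], giving [a_7, a_6]ᵀ = [[-432], [-165]].

-432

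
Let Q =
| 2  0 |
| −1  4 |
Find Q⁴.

[[16, 0], [−120, 256]]

Q² = [[4, 0], [−6, 16]]
Q³ = [[8, 0], [−28, 64]]
Q⁴ = [[16, 0], [−120, 256]]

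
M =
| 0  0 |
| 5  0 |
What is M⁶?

M is strictly triangular, hence nilpotent: M² = 0, so M⁶ = 0.

[[0, 0], [0, 0]]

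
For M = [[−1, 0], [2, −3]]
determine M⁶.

tr M = −4 and det M = 3, so the characteristic polynomial is λ² − (−4)λ + (3) with roots −3 and −1.
Eigenvectors give P = [[0, 1], [−1, 1]] with P⁻¹ = [[1, −1], [1, 0]], and M = P·diag(−3, −1)·P⁻¹.
Then M⁶ = P·diag(729, 1)·P⁻¹ = [[0, 1], [−729, 1]] · [[1, −1], [1, 0]] = [[1, 0], [−728, 729]].

[[1, 0], [−728, 729]]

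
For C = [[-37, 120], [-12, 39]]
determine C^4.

[[-719, 2400], [-240, 801]]

tr C = 2 and det C = -3, so the characteristic polynomial is λ² − (2)λ + (-3) with roots 3 and -1.
Eigenvectors give P = [[3, 10], [1, 3]] with P⁻¹ = [[-3, 10], [1, -3]], and C = P·diag(3, -1)·P⁻¹.
Then C^4 = P·diag(81, 1)·P⁻¹ = [[243, 10], [81, 3]] · [[-3, 10], [1, -3]] = [[-719, 2400], [-240, 801]].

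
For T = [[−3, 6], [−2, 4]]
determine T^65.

T² = T (a projection; rank 1, trace 1), so T^65 = T.

[[−3, 6], [−2, 4]]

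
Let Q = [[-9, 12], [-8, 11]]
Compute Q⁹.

tr Q = 2 and det Q = -3, so the characteristic polynomial is λ² − (2)λ + (-3) with roots -1 and 3.
Eigenvectors give P = [[-3, 1], [-2, 1]] with P⁻¹ = [[-1, 1], [-2, 3]], and Q = P·diag(-1, 3)·P⁻¹.
Then Q⁹ = P·diag(-1, 19683)·P⁻¹ = [[3, 19683], [2, 19683]] · [[-1, 1], [-2, 3]] = [[-39369, 59052], [-39368, 59051]].

[[-39369, 59052], [-39368, 59051]]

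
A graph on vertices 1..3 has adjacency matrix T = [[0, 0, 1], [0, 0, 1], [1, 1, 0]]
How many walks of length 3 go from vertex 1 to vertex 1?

0

The number of length-3 walks from vertex 1 to vertex 1 is entry (1,1) of T³, where T is the adjacency matrix.
T² = [[1, 1, 0], [1, 1, 0], [0, 0, 2]]
T³ = [[0, 0, 2], [0, 0, 2], [2, 2, 0]]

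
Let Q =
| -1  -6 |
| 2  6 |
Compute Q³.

tr Q = 5 and det Q = 6, so the characteristic polynomial is λ² − (5)λ + (6) with roots 2 and 3.
Eigenvectors give P = [[-2, 3], [1, -2]] with P⁻¹ = [[-2, -3], [-1, -2]], and Q = P·diag(2, 3)·P⁻¹.
Then Q³ = P·diag(8, 27)·P⁻¹ = [[-16, 81], [8, -54]] · [[-2, -3], [-1, -2]] = [[-49, -114], [38, 84]].

[[-49, -114], [38, 84]]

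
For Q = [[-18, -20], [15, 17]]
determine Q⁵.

tr Q = -1 and det Q = -6, so the characteristic polynomial is λ² − (-1)λ + (-6) with roots 2 and -3.
Eigenvectors give P = [[-1, 4], [1, -3]] with P⁻¹ = [[3, 4], [1, 1]], and Q = P·diag(2, -3)·P⁻¹.
Then Q⁵ = P·diag(32, -243)·P⁻¹ = [[-32, -972], [32, 729]] · [[3, 4], [1, 1]] = [[-1068, -1100], [825, 857]].

[[-1068, -1100], [825, 857]]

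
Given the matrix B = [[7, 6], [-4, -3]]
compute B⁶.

tr B = 4 and det B = 3, so the characteristic polynomial is λ² − (4)λ + (3) with roots 3 and 1.
Eigenvectors give P = [[3, -1], [-2, 1]] with P⁻¹ = [[1, 1], [2, 3]], and B = P·diag(3, 1)·P⁻¹.
Then B⁶ = P·diag(729, 1)·P⁻¹ = [[2187, -1], [-1458, 1]] · [[1, 1], [2, 3]] = [[2185, 2184], [-1456, -1455]].

[[2185, 2184], [-1456, -1455]]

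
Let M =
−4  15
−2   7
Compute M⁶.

[[−314, 945], [−126, 379]]

tr M = 3 and det M = 2, so the characteristic polynomial is λ² − (3)λ + (2) with roots 1 and 2.
Eigenvectors give P = [[3, −5], [1, −2]] with P⁻¹ = [[2, −5], [1, −3]], and M = P·diag(1, 2)·P⁻¹.
Then M⁶ = P·diag(1, 64)·P⁻¹ = [[3, −320], [1, −128]] · [[2, −5], [1, −3]] = [[−314, 945], [−126, 379]].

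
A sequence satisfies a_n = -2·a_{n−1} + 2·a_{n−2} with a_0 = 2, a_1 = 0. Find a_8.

With companion matrix T = [[-2, 2], [1, 0]], [a_n, a_{n−1}]ᵀ = T·[a_{n−1}, a_{n−2}]ᵀ, so [a_8, a_7]ᵀ = T⁷·[a_1, a_0]ᵀ.
T⁷ = [[-896, 656], [328, -240]], giving [a_8, a_7]ᵀ = [[1312], [-480]].

1312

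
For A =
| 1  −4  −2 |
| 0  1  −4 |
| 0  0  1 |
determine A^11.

A = I + N where N = [[0, −4, −2], [0, 0, −4], [0, 0, 0]] is strictly upper-triangular, so N^3 = 0.
(I + N)^11 = I + 11·N + 55·N^2 = [[1, −44, 858], [0, 1, −44], [0, 0, 1]].

[[1, −44, 858], [0, 1, −44], [0, 0, 1]]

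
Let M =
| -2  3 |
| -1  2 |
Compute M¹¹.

[[-2, 3], [-1, 2]]

M² = I (check: tr M = 0 and det M = -1), so M¹¹ = M since 11 is odd.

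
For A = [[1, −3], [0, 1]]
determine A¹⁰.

A = I + N where N = [[0, −3], [0, 0]] is strictly upper-triangular, so N² = 0.
(I + N)¹⁰ = I + 10·N = [[1, −30], [0, 1]].

[[1, −30], [0, 1]]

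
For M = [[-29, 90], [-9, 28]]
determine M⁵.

[[-329, 990], [-99, 298]]

tr M = -1 and det M = -2, so the characteristic polynomial is λ² − (-1)λ + (-2) with roots -2 and 1.
Eigenvectors give P = [[10, 3], [3, 1]] with P⁻¹ = [[1, -3], [-3, 10]], and M = P·diag(-2, 1)·P⁻¹.
Then M⁵ = P·diag(-32, 1)·P⁻¹ = [[-320, 3], [-96, 1]] · [[1, -3], [-3, 10]] = [[-329, 990], [-99, 298]].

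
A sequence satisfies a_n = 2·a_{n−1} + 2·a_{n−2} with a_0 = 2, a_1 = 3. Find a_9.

10928

With companion matrix B = [[2, 2], [1, 0]], [a_n, a_{n−1}]ᵀ = B·[a_{n−1}, a_{n−2}]ᵀ, so [a_9, a_8]ᵀ = B⁸·[a_1, a_0]ᵀ.
B⁸ = [[2448, 1792], [896, 656]], giving [a_9, a_8]ᵀ = [[10928], [4000]].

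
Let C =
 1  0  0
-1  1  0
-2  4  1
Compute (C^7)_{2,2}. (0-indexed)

1

C = I + N where N = [[0, 0, 0], [-1, 0, 0], [-2, 4, 0]] is strictly lower-triangular, so N^3 = 0.
(I + N)^7 = I + 7·N + 21·N^2 = [[1, 0, 0], [-7, 1, 0], [-98, 28, 1]].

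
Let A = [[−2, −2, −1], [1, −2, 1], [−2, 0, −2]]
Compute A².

[[4, 8, 2], [−6, 2, −5], [8, 4, 6]]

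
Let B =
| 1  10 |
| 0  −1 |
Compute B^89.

[[1, 10], [0, −1]]

B² = I (check: tr B = 0 and det B = −1), so B^89 = B since 89 is odd.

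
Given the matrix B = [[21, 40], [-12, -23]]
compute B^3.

tr B = -2 and det B = -3, so the characteristic polynomial is λ² − (-2)λ + (-3) with roots -3 and 1.
Eigenvectors give P = [[5, -2], [-3, 1]] with P⁻¹ = [[-1, -2], [-3, -5]], and B = P·diag(-3, 1)·P⁻¹.
Then B^3 = P·diag(-27, 1)·P⁻¹ = [[-135, -2], [81, 1]] · [[-1, -2], [-3, -5]] = [[141, 280], [-84, -167]].

[[141, 280], [-84, -167]]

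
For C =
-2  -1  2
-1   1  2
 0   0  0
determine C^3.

[[-11, -4, 12], [-4, 1, 6], [0, 0, 0]]

C^2 = [[5, 1, -6], [1, 2, 0], [0, 0, 0]]
C^3 = [[-11, -4, 12], [-4, 1, 6], [0, 0, 0]]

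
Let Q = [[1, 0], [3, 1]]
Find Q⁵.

[[1, 0], [15, 1]]

Q = I + N where N = [[0, 0], [3, 0]] is strictly lower-triangular, so N² = 0.
(I + N)⁵ = I + 5·N = [[1, 0], [15, 1]].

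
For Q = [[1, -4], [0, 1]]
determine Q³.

[[1, -12], [0, 1]]

Q = I + N where N = [[0, -4], [0, 0]] is strictly upper-triangular, so N² = 0.
(I + N)³ = I + 3·N = [[1, -12], [0, 1]].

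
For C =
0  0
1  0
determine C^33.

[[0, 0], [0, 0]]

C is strictly triangular, hence nilpotent: C^2 = 0, so C^33 = 0.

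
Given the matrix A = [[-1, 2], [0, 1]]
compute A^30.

A² = I (check: tr A = 0 and det A = -1), so A^30 = I since 30 is even.

[[1, 0], [0, 1]]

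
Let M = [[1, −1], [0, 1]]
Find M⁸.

M = I + N where N = [[0, −1], [0, 0]] is strictly upper-triangular, so N² = 0.
(I + N)⁸ = I + 8·N = [[1, −8], [0, 1]].

[[1, −8], [0, 1]]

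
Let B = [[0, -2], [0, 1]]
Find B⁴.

[[0, -2], [0, 1]]

B² = [[0, -2], [0, 1]]
B³ = [[0, -2], [0, 1]]
B⁴ = [[0, -2], [0, 1]]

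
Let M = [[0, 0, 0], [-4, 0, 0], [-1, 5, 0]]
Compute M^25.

[[0, 0, 0], [0, 0, 0], [0, 0, 0]]

M is strictly triangular, hence nilpotent: M^3 = 0, so M^25 = 0.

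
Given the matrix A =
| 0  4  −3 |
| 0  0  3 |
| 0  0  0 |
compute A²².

A is strictly triangular, hence nilpotent: A³ = 0, so A²² = 0.

[[0, 0, 0], [0, 0, 0], [0, 0, 0]]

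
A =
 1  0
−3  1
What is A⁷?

[[1, 0], [−21, 1]]

A = I + N where N = [[0, 0], [−3, 0]] is strictly lower-triangular, so N² = 0.
(I + N)⁷ = I + 7·N = [[1, 0], [−21, 1]].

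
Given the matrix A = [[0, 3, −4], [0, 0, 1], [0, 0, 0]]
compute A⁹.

[[0, 0, 0], [0, 0, 0], [0, 0, 0]]

A is strictly triangular, hence nilpotent: A³ = 0, so A⁹ = 0.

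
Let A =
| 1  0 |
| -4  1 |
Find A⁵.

A = I + N where N = [[0, 0], [-4, 0]] is strictly lower-triangular, so N² = 0.
(I + N)⁵ = I + 5·N = [[1, 0], [-20, 1]].

[[1, 0], [-20, 1]]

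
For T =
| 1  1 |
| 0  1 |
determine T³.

T = I + N where N = [[0, 1], [0, 0]] is strictly upper-triangular, so N² = 0.
(I + N)³ = I + 3·N = [[1, 3], [0, 1]].

[[1, 3], [0, 1]]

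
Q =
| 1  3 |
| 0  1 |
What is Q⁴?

[[1, 12], [0, 1]]

Q = I + N where N = [[0, 3], [0, 0]] is strictly upper-triangular, so N² = 0.
(I + N)⁴ = I + 4·N = [[1, 12], [0, 1]].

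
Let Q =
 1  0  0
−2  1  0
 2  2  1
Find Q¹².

Q = I + N where N = [[0, 0, 0], [−2, 0, 0], [2, 2, 0]] is strictly lower-triangular, so N³ = 0.
(I + N)¹² = I + 12·N + 66·N² = [[1, 0, 0], [−24, 1, 0], [−240, 24, 1]].

[[1, 0, 0], [−24, 1, 0], [−240, 24, 1]]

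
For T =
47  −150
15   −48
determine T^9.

[[182267, −605850], [60585, −201438]]

tr T = −1 and det T = −6, so the characteristic polynomial is λ² − (−1)λ + (−6) with roots 2 and −3.
Eigenvectors give P = [[10, 3], [3, 1]] with P⁻¹ = [[1, −3], [−3, 10]], and T = P·diag(2, −3)·P⁻¹.
Then T^9 = P·diag(512, −19683)·P⁻¹ = [[5120, −59049], [1536, −19683]] · [[1, −3], [−3, 10]] = [[182267, −605850], [60585, −201438]].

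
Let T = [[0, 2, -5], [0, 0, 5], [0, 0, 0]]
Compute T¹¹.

[[0, 0, 0], [0, 0, 0], [0, 0, 0]]

T is strictly triangular, hence nilpotent: T³ = 0, so T¹¹ = 0.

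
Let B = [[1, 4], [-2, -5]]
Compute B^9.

[[19681, 39364], [-19682, -39365]]

tr B = -4 and det B = 3, so the characteristic polynomial is λ² − (-4)λ + (3) with roots -3 and -1.
Eigenvectors give P = [[-1, -2], [1, 1]] with P⁻¹ = [[1, 2], [-1, -1]], and B = P·diag(-3, -1)·P⁻¹.
Then B^9 = P·diag(-19683, -1)·P⁻¹ = [[19683, 2], [-19683, -1]] · [[1, 2], [-1, -1]] = [[19681, 39364], [-19682, -39365]].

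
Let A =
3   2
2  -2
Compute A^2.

[[13, 2], [2, 8]]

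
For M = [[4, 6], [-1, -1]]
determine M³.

tr M = 3 and det M = 2, so the characteristic polynomial is λ² − (3)λ + (2) with roots 2 and 1.
Eigenvectors give P = [[-3, 2], [1, -1]] with P⁻¹ = [[-1, -2], [-1, -3]], and M = P·diag(2, 1)·P⁻¹.
Then M³ = P·diag(8, 1)·P⁻¹ = [[-24, 2], [8, -1]] · [[-1, -2], [-1, -3]] = [[22, 42], [-7, -13]].

[[22, 42], [-7, -13]]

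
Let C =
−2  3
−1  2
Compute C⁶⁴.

C² = I (check: tr C = 0 and det C = −1), so C⁶⁴ = I since 64 is even.

[[1, 0], [0, 1]]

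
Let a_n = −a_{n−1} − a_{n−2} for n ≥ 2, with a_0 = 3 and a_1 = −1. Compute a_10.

With companion matrix M = [[−1, −1], [1, 0]], [a_n, a_{n−1}]ᵀ = M·[a_{n−1}, a_{n−2}]ᵀ, so [a_10, a_9]ᵀ = M⁹·[a_1, a_0]ᵀ.
M⁹ = [[1, 0], [0, 1]], giving [a_10, a_9]ᵀ = [[−1], [3]].

−1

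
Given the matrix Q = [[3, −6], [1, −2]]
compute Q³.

[[3, −6], [1, −2]]

Q² = Q (a projection; rank 1, trace 1), so Q³ = Q.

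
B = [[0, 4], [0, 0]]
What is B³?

B is strictly triangular, hence nilpotent: B² = 0, so B³ = 0.

[[0, 0], [0, 0]]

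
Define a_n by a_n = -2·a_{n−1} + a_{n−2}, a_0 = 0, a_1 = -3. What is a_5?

With companion matrix M = [[-2, 1], [1, 0]], [a_n, a_{n−1}]ᵀ = M·[a_{n−1}, a_{n−2}]ᵀ, so [a_5, a_4]ᵀ = M⁴·[a_1, a_0]ᵀ.
M⁴ = [[29, -12], [-12, 5]], giving [a_5, a_4]ᵀ = [[-87], [36]].

-87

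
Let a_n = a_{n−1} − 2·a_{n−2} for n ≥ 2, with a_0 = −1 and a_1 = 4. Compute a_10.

−78

With companion matrix C = [[1, −2], [1, 0]], [a_n, a_{n−1}]ᵀ = C·[a_{n−1}, a_{n−2}]ᵀ, so [a_10, a_9]ᵀ = C⁹·[a_1, a_0]ᵀ.
C⁹ = [[−11, 34], [−17, 6]], giving [a_10, a_9]ᵀ = [[−78], [−74]].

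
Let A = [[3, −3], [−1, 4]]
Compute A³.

[[57, −120], [−40, 97]]

A² = [[12, −21], [−7, 19]]
A³ = [[57, −120], [−40, 97]]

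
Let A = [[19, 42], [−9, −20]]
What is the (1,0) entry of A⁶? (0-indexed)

tr A = −1 and det A = −2, so the characteristic polynomial is λ² − (−1)λ + (−2) with roots 1 and −2.
Eigenvectors give P = [[7, 2], [−3, −1]] with P⁻¹ = [[1, 2], [−3, −7]], and A = P·diag(1, −2)·P⁻¹.
Then A⁶ = P·diag(1, 64)·P⁻¹ = [[7, 128], [−3, −64]] · [[1, 2], [−3, −7]] = [[−377, −882], [189, 442]].

189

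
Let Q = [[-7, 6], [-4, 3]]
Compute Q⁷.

[[-6559, 6558], [-4372, 4371]]

tr Q = -4 and det Q = 3, so the characteristic polynomial is λ² − (-4)λ + (3) with roots -3 and -1.
Eigenvectors give P = [[3, 1], [2, 1]] with P⁻¹ = [[1, -1], [-2, 3]], and Q = P·diag(-3, -1)·P⁻¹.
Then Q⁷ = P·diag(-2187, -1)·P⁻¹ = [[-6561, -1], [-4374, -1]] · [[1, -1], [-2, 3]] = [[-6559, 6558], [-4372, 4371]].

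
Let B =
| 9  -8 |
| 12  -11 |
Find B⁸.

tr B = -2 and det B = -3, so the characteristic polynomial is λ² − (-2)λ + (-3) with roots -3 and 1.
Eigenvectors give P = [[-2, -1], [-3, -1]] with P⁻¹ = [[1, -1], [-3, 2]], and B = P·diag(-3, 1)·P⁻¹.
Then B⁸ = P·diag(6561, 1)·P⁻¹ = [[-13122, -1], [-19683, -1]] · [[1, -1], [-3, 2]] = [[-13119, 13120], [-19680, 19681]].

[[-13119, 13120], [-19680, 19681]]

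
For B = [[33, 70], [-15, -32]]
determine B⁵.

tr B = 1 and det B = -6, so the characteristic polynomial is λ² − (1)λ + (-6) with roots 3 and -2.
Eigenvectors give P = [[-7, 2], [3, -1]] with P⁻¹ = [[-1, -2], [-3, -7]], and B = P·diag(3, -2)·P⁻¹.
Then B⁵ = P·diag(243, -32)·P⁻¹ = [[-1701, -64], [729, 32]] · [[-1, -2], [-3, -7]] = [[1893, 3850], [-825, -1682]].

[[1893, 3850], [-825, -1682]]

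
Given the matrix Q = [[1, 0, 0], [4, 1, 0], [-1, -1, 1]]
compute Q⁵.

Q = I + N where N = [[0, 0, 0], [4, 0, 0], [-1, -1, 0]] is strictly lower-triangular, so N³ = 0.
(I + N)⁵ = I + 5·N + 10·N² = [[1, 0, 0], [20, 1, 0], [-45, -5, 1]].

[[1, 0, 0], [20, 1, 0], [-45, -5, 1]]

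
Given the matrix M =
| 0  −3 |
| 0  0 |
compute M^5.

[[0, 0], [0, 0]]

M is strictly triangular, hence nilpotent: M^2 = 0, so M^5 = 0.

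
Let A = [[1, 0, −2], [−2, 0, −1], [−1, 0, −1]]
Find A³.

[[3, 0, −6], [−6, 0, −3], [−3, 0, −3]]

A² = [[3, 0, 0], [−1, 0, 5], [0, 0, 3]]
A³ = [[3, 0, −6], [−6, 0, −3], [−3, 0, −3]]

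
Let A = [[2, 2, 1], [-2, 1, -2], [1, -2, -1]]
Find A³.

[[-9, 12, -4], [-20, -11, -8], [12, 0, -5]]

A² = [[1, 4, -3], [-8, 1, -2], [5, 2, 6]]
A³ = [[-9, 12, -4], [-20, -11, -8], [12, 0, -5]]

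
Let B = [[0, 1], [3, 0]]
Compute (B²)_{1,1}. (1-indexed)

3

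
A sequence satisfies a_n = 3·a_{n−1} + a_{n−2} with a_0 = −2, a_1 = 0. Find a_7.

−720

With companion matrix M = [[3, 1], [1, 0]], [a_n, a_{n−1}]ᵀ = M·[a_{n−1}, a_{n−2}]ᵀ, so [a_7, a_6]ᵀ = M⁶·[a_1, a_0]ᵀ.
M⁶ = [[1189, 360], [360, 109]], giving [a_7, a_6]ᵀ = [[−720], [−218]].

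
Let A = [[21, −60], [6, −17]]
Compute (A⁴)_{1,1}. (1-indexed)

801

tr A = 4 and det A = 3, so the characteristic polynomial is λ² − (4)λ + (3) with roots 3 and 1.
Eigenvectors give P = [[10, 3], [3, 1]] with P⁻¹ = [[1, −3], [−3, 10]], and A = P·diag(3, 1)·P⁻¹.
Then A⁴ = P·diag(81, 1)·P⁻¹ = [[810, 3], [243, 1]] · [[1, −3], [−3, 10]] = [[801, −2400], [240, −719]].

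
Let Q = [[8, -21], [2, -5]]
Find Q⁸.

tr Q = 3 and det Q = 2, so the characteristic polynomial is λ² − (3)λ + (2) with roots 1 and 2.
Eigenvectors give P = [[3, 7], [1, 2]] with P⁻¹ = [[-2, 7], [1, -3]], and Q = P·diag(1, 2)·P⁻¹.
Then Q⁸ = P·diag(1, 256)·P⁻¹ = [[3, 1792], [1, 512]] · [[-2, 7], [1, -3]] = [[1786, -5355], [510, -1529]].

[[1786, -5355], [510, -1529]]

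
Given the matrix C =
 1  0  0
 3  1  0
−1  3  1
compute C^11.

[[1, 0, 0], [33, 1, 0], [484, 33, 1]]

C = I + N where N = [[0, 0, 0], [3, 0, 0], [−1, 3, 0]] is strictly lower-triangular, so N^3 = 0.
(I + N)^11 = I + 11·N + 55·N^2 = [[1, 0, 0], [33, 1, 0], [484, 33, 1]].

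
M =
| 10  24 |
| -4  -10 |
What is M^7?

tr M = 0 and det M = -4, so the characteristic polynomial is λ² − (0)λ + (-4) with roots -2 and 2.
Eigenvectors give P = [[2, -3], [-1, 1]] with P⁻¹ = [[-1, -3], [-1, -2]], and M = P·diag(-2, 2)·P⁻¹.
Then M^7 = P·diag(-128, 128)·P⁻¹ = [[-256, -384], [128, 128]] · [[-1, -3], [-1, -2]] = [[640, 1536], [-256, -640]].

[[640, 1536], [-256, -640]]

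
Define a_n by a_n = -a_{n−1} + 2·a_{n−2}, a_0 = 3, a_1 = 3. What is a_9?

With companion matrix C = [[-1, 2], [1, 0]], [a_n, a_{n−1}]ᵀ = C·[a_{n−1}, a_{n−2}]ᵀ, so [a_9, a_8]ᵀ = C⁸·[a_1, a_0]ᵀ.
C⁸ = [[171, -170], [-85, 86]], giving [a_9, a_8]ᵀ = [[3], [3]].

3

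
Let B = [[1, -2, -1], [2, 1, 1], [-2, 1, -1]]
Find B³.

B² = [[-1, -5, -2], [2, -2, -2], [2, 4, 4]]
B³ = [[-7, -5, -2], [2, -8, -2], [2, 4, -2]]

[[-7, -5, -2], [2, -8, -2], [2, 4, -2]]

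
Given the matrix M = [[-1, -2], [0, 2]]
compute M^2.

[[1, -2], [0, 4]]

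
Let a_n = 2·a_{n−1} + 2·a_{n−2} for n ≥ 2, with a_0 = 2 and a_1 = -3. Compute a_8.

-1376

With companion matrix M = [[2, 2], [1, 0]], [a_n, a_{n−1}]ᵀ = M·[a_{n−1}, a_{n−2}]ᵀ, so [a_8, a_7]ᵀ = M^7·[a_1, a_0]ᵀ.
M^7 = [[896, 656], [328, 240]], giving [a_8, a_7]ᵀ = [[-1376], [-504]].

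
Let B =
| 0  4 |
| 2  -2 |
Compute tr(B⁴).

272

B² = [[8, -8], [-4, 12]]
B³ = [[-16, 48], [24, -40]]
B⁴ = [[96, -160], [-80, 176]]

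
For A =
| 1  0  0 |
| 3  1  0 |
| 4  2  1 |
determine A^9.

A = I + N where N = [[0, 0, 0], [3, 0, 0], [4, 2, 0]] is strictly lower-triangular, so N^3 = 0.
(I + N)^9 = I + 9·N + 36·N^2 = [[1, 0, 0], [27, 1, 0], [252, 18, 1]].

[[1, 0, 0], [27, 1, 0], [252, 18, 1]]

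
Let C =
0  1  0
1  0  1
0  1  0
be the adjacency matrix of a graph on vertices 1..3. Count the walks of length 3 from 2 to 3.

The number of length-3 walks from vertex 2 to vertex 3 is entry (2,3) of C^3, where C is the adjacency matrix.
C^2 = [[1, 0, 1], [0, 2, 0], [1, 0, 1]]
C^3 = [[0, 2, 0], [2, 0, 2], [0, 2, 0]]

2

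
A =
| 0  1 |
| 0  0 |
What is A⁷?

A is strictly triangular, hence nilpotent: A² = 0, so A⁷ = 0.

[[0, 0], [0, 0]]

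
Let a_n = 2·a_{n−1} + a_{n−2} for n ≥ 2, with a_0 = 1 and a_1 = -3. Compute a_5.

-75

With companion matrix B = [[2, 1], [1, 0]], [a_n, a_{n−1}]ᵀ = B·[a_{n−1}, a_{n−2}]ᵀ, so [a_5, a_4]ᵀ = B⁴·[a_1, a_0]ᵀ.
B⁴ = [[29, 12], [12, 5]], giving [a_5, a_4]ᵀ = [[-75], [-31]].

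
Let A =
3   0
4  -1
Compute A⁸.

tr A = 2 and det A = -3, so the characteristic polynomial is λ² − (2)λ + (-3) with roots 3 and -1.
Eigenvectors give P = [[-1, 0], [-1, -1]] with P⁻¹ = [[-1, 0], [1, -1]], and A = P·diag(3, -1)·P⁻¹.
Then A⁸ = P·diag(6561, 1)·P⁻¹ = [[-6561, 0], [-6561, -1]] · [[-1, 0], [1, -1]] = [[6561, 0], [6560, 1]].

[[6561, 0], [6560, 1]]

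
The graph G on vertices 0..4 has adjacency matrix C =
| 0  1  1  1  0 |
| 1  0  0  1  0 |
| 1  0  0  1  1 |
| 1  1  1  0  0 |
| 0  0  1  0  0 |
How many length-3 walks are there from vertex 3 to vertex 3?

The number of length-3 walks from vertex 3 to vertex 3 is entry (3,3) of C³, where C is the adjacency matrix.
C² = [[3, 1, 1, 2, 1], [1, 2, 2, 1, 0], [1, 2, 3, 1, 0], [2, 1, 1, 3, 1], [1, 0, 0, 1, 1]]
C³ = [[4, 5, 6, 5, 1], [5, 2, 2, 5, 2], [6, 2, 2, 6, 3], [5, 5, 6, 4, 1], [1, 2, 3, 1, 0]]

4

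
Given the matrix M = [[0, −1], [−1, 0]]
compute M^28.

M² = I (check: tr M = 0 and det M = −1), so M^28 = I since 28 is even.

[[1, 0], [0, 1]]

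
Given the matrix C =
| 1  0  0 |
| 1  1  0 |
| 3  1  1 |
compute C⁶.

C = I + N where N = [[0, 0, 0], [1, 0, 0], [3, 1, 0]] is strictly lower-triangular, so N³ = 0.
(I + N)⁶ = I + 6·N + 15·N² = [[1, 0, 0], [6, 1, 0], [33, 6, 1]].

[[1, 0, 0], [6, 1, 0], [33, 6, 1]]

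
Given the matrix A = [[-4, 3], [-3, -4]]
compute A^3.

[[44, 117], [-117, 44]]

A^2 = [[7, -24], [24, 7]]
A^3 = [[44, 117], [-117, 44]]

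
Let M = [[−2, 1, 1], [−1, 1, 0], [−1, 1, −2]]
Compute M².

[[2, 0, −4], [1, 0, −1], [3, −2, 3]]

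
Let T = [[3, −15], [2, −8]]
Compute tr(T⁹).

−20195

tr T = −5 and det T = 6, so the characteristic polynomial is λ² − (−5)λ + (6) with roots −2 and −3.
Eigenvectors give P = [[−3, 5], [−1, 2]] with P⁻¹ = [[−2, 5], [−1, 3]], and T = P·diag(−2, −3)·P⁻¹.
Then T⁹ = P·diag(−512, −19683)·P⁻¹ = [[1536, −98415], [512, −39366]] · [[−2, 5], [−1, 3]] = [[95343, −287565], [38342, −115538]].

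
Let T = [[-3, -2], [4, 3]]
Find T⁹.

T² = I (check: tr T = 0 and det T = -1), so T⁹ = T since 9 is odd.

[[-3, -2], [4, 3]]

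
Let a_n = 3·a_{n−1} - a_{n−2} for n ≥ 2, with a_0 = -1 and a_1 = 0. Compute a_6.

With companion matrix B = [[3, -1], [1, 0]], [a_n, a_{n−1}]ᵀ = B·[a_{n−1}, a_{n−2}]ᵀ, so [a_6, a_5]ᵀ = B⁵·[a_1, a_0]ᵀ.
B⁵ = [[144, -55], [55, -21]], giving [a_6, a_5]ᵀ = [[55], [21]].

55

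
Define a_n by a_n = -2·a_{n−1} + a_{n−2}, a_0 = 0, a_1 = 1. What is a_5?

With companion matrix Q = [[-2, 1], [1, 0]], [a_n, a_{n−1}]ᵀ = Q·[a_{n−1}, a_{n−2}]ᵀ, so [a_5, a_4]ᵀ = Q^4·[a_1, a_0]ᵀ.
Q^4 = [[29, -12], [-12, 5]], giving [a_5, a_4]ᵀ = [[29], [-12]].

29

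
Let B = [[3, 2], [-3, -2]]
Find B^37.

[[3, 2], [-3, -2]]

B² = B (a projection; rank 1, trace 1), so B^37 = B.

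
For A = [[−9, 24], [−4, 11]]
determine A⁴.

tr A = 2 and det A = −3, so the characteristic polynomial is λ² − (2)λ + (−3) with roots 3 and −1.
Eigenvectors give P = [[−2, 3], [−1, 1]] with P⁻¹ = [[1, −3], [1, −2]], and A = P·diag(3, −1)·P⁻¹.
Then A⁴ = P·diag(81, 1)·P⁻¹ = [[−162, 3], [−81, 1]] · [[1, −3], [1, −2]] = [[−159, 480], [−80, 241]].

[[−159, 480], [−80, 241]]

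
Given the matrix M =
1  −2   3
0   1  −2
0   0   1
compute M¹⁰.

M = I + N where N = [[0, −2, 3], [0, 0, −2], [0, 0, 0]] is strictly upper-triangular, so N³ = 0.
(I + N)¹⁰ = I + 10·N + 45·N² = [[1, −20, 210], [0, 1, −20], [0, 0, 1]].

[[1, −20, 210], [0, 1, −20], [0, 0, 1]]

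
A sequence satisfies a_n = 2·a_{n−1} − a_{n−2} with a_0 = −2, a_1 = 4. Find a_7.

40

With companion matrix B = [[2, −1], [1, 0]], [a_n, a_{n−1}]ᵀ = B·[a_{n−1}, a_{n−2}]ᵀ, so [a_7, a_6]ᵀ = B⁶·[a_1, a_0]ᵀ.
B⁶ = [[7, −6], [6, −5]], giving [a_7, a_6]ᵀ = [[40], [34]].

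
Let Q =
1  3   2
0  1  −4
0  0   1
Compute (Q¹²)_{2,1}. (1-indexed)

Q = I + N where N = [[0, 3, 2], [0, 0, −4], [0, 0, 0]] is strictly upper-triangular, so N³ = 0.
(I + N)¹² = I + 12·N + 66·N² = [[1, 36, −768], [0, 1, −48], [0, 0, 1]].

0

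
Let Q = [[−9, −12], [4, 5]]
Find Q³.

tr Q = −4 and det Q = 3, so the characteristic polynomial is λ² − (−4)λ + (3) with roots −3 and −1.
Eigenvectors give P = [[−2, −3], [1, 2]] with P⁻¹ = [[−2, −3], [1, 2]], and Q = P·diag(−3, −1)·P⁻¹.
Then Q³ = P·diag(−27, −1)·P⁻¹ = [[54, 3], [−27, −2]] · [[−2, −3], [1, 2]] = [[−105, −156], [52, 77]].

[[−105, −156], [52, 77]]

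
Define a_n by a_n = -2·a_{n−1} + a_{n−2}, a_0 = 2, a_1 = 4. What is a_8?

-1294

With companion matrix B = [[-2, 1], [1, 0]], [a_n, a_{n−1}]ᵀ = B·[a_{n−1}, a_{n−2}]ᵀ, so [a_8, a_7]ᵀ = B⁷·[a_1, a_0]ᵀ.
B⁷ = [[-408, 169], [169, -70]], giving [a_8, a_7]ᵀ = [[-1294], [536]].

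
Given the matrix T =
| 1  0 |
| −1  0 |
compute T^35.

[[1, 0], [−1, 0]]

T² = T (a projection; rank 1, trace 1), so T^35 = T.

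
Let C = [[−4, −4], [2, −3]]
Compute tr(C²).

9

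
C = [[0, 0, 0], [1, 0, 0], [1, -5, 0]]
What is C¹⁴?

C is strictly triangular, hence nilpotent: C³ = 0, so C¹⁴ = 0.

[[0, 0, 0], [0, 0, 0], [0, 0, 0]]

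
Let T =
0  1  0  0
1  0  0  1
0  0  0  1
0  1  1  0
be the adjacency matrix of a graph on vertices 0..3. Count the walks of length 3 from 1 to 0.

The number of length-3 walks from vertex 1 to vertex 0 is entry (1,0) of T³, where T is the adjacency matrix.
T² = [[1, 0, 0, 1], [0, 2, 1, 0], [0, 1, 1, 0], [1, 0, 0, 2]]
T³ = [[0, 2, 1, 0], [2, 0, 0, 3], [1, 0, 0, 2], [0, 3, 2, 0]]

2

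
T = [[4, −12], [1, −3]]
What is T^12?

[[4, −12], [1, −3]]

T² = T (a projection; rank 1, trace 1), so T^12 = T.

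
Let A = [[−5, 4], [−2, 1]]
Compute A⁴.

[[161, −160], [80, −79]]

tr A = −4 and det A = 3, so the characteristic polynomial is λ² − (−4)λ + (3) with roots −1 and −3.
Eigenvectors give P = [[1, −2], [1, −1]] with P⁻¹ = [[−1, 2], [−1, 1]], and A = P·diag(−1, −3)·P⁻¹.
Then A⁴ = P·diag(1, 81)·P⁻¹ = [[1, −162], [1, −81]] · [[−1, 2], [−1, 1]] = [[161, −160], [80, −79]].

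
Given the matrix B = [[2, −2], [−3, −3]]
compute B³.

[[14, −26], [−39, −51]]

B² = [[10, 2], [3, 15]]
B³ = [[14, −26], [−39, −51]]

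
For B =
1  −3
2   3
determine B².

[[−5, −12], [8, 3]]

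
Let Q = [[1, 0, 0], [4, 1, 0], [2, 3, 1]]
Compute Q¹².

Q = I + N where N = [[0, 0, 0], [4, 0, 0], [2, 3, 0]] is strictly lower-triangular, so N³ = 0.
(I + N)¹² = I + 12·N + 66·N² = [[1, 0, 0], [48, 1, 0], [816, 36, 1]].

[[1, 0, 0], [48, 1, 0], [816, 36, 1]]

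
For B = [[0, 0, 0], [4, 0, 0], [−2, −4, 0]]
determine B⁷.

[[0, 0, 0], [0, 0, 0], [0, 0, 0]]

B is strictly triangular, hence nilpotent: B³ = 0, so B⁷ = 0.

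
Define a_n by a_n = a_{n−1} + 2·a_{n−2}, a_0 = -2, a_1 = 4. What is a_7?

88

With companion matrix Q = [[1, 2], [1, 0]], [a_n, a_{n−1}]ᵀ = Q·[a_{n−1}, a_{n−2}]ᵀ, so [a_7, a_6]ᵀ = Q⁶·[a_1, a_0]ᵀ.
Q⁶ = [[43, 42], [21, 22]], giving [a_7, a_6]ᵀ = [[88], [40]].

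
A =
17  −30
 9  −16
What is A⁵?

[[197, −330], [99, −166]]

tr A = 1 and det A = −2, so the characteristic polynomial is λ² − (1)λ + (−2) with roots −1 and 2.
Eigenvectors give P = [[−5, −2], [−3, −1]] with P⁻¹ = [[1, −2], [−3, 5]], and A = P·diag(−1, 2)·P⁻¹.
Then A⁵ = P·diag(−1, 32)·P⁻¹ = [[5, −64], [3, −32]] · [[1, −2], [−3, 5]] = [[197, −330], [99, −166]].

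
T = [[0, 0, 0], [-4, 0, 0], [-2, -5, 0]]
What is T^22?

T is strictly triangular, hence nilpotent: T^3 = 0, so T^22 = 0.

[[0, 0, 0], [0, 0, 0], [0, 0, 0]]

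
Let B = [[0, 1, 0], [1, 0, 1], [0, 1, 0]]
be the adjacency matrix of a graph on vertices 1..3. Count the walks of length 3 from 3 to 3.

0

The number of length-3 walks from vertex 3 to vertex 3 is entry (3,3) of B^3, where B is the adjacency matrix.
B^2 = [[1, 0, 1], [0, 2, 0], [1, 0, 1]]
B^3 = [[0, 2, 0], [2, 0, 2], [0, 2, 0]]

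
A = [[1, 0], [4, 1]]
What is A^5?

[[1, 0], [20, 1]]

A = I + N where N = [[0, 0], [4, 0]] is strictly lower-triangular, so N^2 = 0.
(I + N)^5 = I + 5·N = [[1, 0], [20, 1]].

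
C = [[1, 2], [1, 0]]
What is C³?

[[5, 6], [3, 2]]

C² = [[3, 2], [1, 2]]
C³ = [[5, 6], [3, 2]]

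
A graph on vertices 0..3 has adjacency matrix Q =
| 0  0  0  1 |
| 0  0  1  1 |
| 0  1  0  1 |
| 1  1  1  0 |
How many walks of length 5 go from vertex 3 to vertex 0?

The number of length-5 walks from vertex 3 to vertex 0 is entry (3,0) of Q⁵, where Q is the adjacency matrix.
Q² = [[1, 1, 1, 0], [1, 2, 1, 1], [1, 1, 2, 1], [0, 1, 1, 3]]
Q³ = [[0, 1, 1, 3], [1, 2, 3, 4], [1, 3, 2, 4], [3, 4, 4, 2]]
Q⁴ = [[3, 4, 4, 2], [4, 7, 6, 6], [4, 6, 7, 6], [2, 6, 6, 11]]
Q⁵ = [[2, 6, 6, 11], [6, 12, 13, 17], [6, 13, 12, 17], [11, 17, 17, 14]]

11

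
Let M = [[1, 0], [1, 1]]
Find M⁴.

M = I + N where N = [[0, 0], [1, 0]] is strictly lower-triangular, so N² = 0.
(I + N)⁴ = I + 4·N = [[1, 0], [4, 1]].

[[1, 0], [4, 1]]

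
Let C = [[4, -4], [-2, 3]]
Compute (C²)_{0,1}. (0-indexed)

-28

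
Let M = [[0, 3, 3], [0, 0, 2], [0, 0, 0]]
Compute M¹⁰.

M is strictly triangular, hence nilpotent: M³ = 0, so M¹⁰ = 0.

[[0, 0, 0], [0, 0, 0], [0, 0, 0]]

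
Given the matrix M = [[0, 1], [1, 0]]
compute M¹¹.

[[0, 1], [1, 0]]

M² = I (check: tr M = 0 and det M = −1), so M¹¹ = M since 11 is odd.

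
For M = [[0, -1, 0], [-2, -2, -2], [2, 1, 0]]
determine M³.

[[0, -4, -4], [0, -4, -8], [4, 8, 8]]

M² = [[2, 2, 2], [0, 4, 4], [-2, -4, -2]]
M³ = [[0, -4, -4], [0, -4, -8], [4, 8, 8]]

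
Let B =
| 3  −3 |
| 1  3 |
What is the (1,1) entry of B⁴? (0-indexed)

B² = [[6, −18], [6, 6]]
B³ = [[0, −72], [24, 0]]
B⁴ = [[−72, −216], [72, −72]]

−72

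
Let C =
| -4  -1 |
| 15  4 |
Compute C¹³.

C² = I (check: tr C = 0 and det C = -1), so C¹³ = C since 13 is odd.

[[-4, -1], [15, 4]]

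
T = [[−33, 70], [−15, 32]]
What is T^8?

tr T = −1 and det T = −6, so the characteristic polynomial is λ² − (−1)λ + (−6) with roots 2 and −3.
Eigenvectors give P = [[2, 7], [1, 3]] with P⁻¹ = [[−3, 7], [1, −2]], and T = P·diag(2, −3)·P⁻¹.
Then T^8 = P·diag(256, 6561)·P⁻¹ = [[512, 45927], [256, 19683]] · [[−3, 7], [1, −2]] = [[44391, −88270], [18915, −37574]].

[[44391, −88270], [18915, −37574]]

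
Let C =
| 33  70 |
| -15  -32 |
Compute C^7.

tr C = 1 and det C = -6, so the characteristic polynomial is λ² − (1)λ + (-6) with roots -2 and 3.
Eigenvectors give P = [[2, -7], [-1, 3]] with P⁻¹ = [[-3, -7], [-1, -2]], and C = P·diag(-2, 3)·P⁻¹.
Then C^7 = P·diag(-128, 2187)·P⁻¹ = [[-256, -15309], [128, 6561]] · [[-3, -7], [-1, -2]] = [[16077, 32410], [-6945, -14018]].

[[16077, 32410], [-6945, -14018]]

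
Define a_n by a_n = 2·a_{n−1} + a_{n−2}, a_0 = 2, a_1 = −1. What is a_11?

−985

With companion matrix A = [[2, 1], [1, 0]], [a_n, a_{n−1}]ᵀ = A·[a_{n−1}, a_{n−2}]ᵀ, so [a_11, a_10]ᵀ = A¹⁰·[a_1, a_0]ᵀ.
A¹⁰ = [[5741, 2378], [2378, 985]], giving [a_11, a_10]ᵀ = [[−985], [−408]].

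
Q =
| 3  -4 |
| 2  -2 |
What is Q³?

[[-5, 4], [-2, 0]]

Q² = [[1, -4], [2, -4]]
Q³ = [[-5, 4], [-2, 0]]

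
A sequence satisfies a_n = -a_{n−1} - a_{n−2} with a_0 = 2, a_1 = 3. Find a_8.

-5

With companion matrix M = [[-1, -1], [1, 0]], [a_n, a_{n−1}]ᵀ = M·[a_{n−1}, a_{n−2}]ᵀ, so [a_8, a_7]ᵀ = M⁷·[a_1, a_0]ᵀ.
M⁷ = [[-1, -1], [1, 0]], giving [a_8, a_7]ᵀ = [[-5], [3]].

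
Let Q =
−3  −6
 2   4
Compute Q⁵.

[[−3, −6], [2, 4]]

Q² = Q (a projection; rank 1, trace 1), so Q⁵ = Q.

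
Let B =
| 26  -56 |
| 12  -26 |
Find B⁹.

tr B = 0 and det B = -4, so the characteristic polynomial is λ² − (0)λ + (-4) with roots -2 and 2.
Eigenvectors give P = [[2, 7], [1, 3]] with P⁻¹ = [[-3, 7], [1, -2]], and B = P·diag(-2, 2)·P⁻¹.
Then B⁹ = P·diag(-512, 512)·P⁻¹ = [[-1024, 3584], [-512, 1536]] · [[-3, 7], [1, -2]] = [[6656, -14336], [3072, -6656]].

[[6656, -14336], [3072, -6656]]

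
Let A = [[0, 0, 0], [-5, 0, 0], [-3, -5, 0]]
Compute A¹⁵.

A is strictly triangular, hence nilpotent: A³ = 0, so A¹⁵ = 0.

[[0, 0, 0], [0, 0, 0], [0, 0, 0]]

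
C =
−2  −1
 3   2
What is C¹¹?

C² = I (check: tr C = 0 and det C = −1), so C¹¹ = C since 11 is odd.

[[−2, −1], [3, 2]]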